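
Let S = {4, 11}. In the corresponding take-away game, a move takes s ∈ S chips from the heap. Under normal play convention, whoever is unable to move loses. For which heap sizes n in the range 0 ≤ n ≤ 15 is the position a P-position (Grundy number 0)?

G(0) = 0
G(1) = mex{} = 0
G(2) = mex{} = 0
G(3) = mex{} = 0
G(4) = mex{0} = 1
G(5) = mex{0} = 1
G(6) = mex{0} = 1
G(7) = mex{0} = 1
G(8) = mex{1} = 0
G(9) = mex{1} = 0
G(10) = mex{1} = 0
G(11) = mex{1,0} = 2
G(12) = mex{0,0} = 1
G(13) = mex{0,0} = 1
G(14) = mex{0,0} = 1
G(15) = mex{2,1} = 0
P-positions are exactly the n with G(n) = 0.

0, 1, 2, 3, 8, 9, 10, 15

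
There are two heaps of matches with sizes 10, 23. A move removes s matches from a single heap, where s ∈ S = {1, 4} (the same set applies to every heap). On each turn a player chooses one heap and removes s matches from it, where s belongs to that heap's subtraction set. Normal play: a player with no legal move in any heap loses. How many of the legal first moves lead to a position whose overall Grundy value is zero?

2

All heaps use S = {1, 4}:
G(0) = 0
G(1) = mex{0} = 1
G(2) = mex{1} = 0
G(3) = mex{0} = 1
G(4) = mex{1,0} = 2
G(5) = mex{2,1} = 0
G(6) = mex{0,0} = 1
G(7) = mex{1,1} = 0
G(8) = mex{0,2} = 1
G(9) = mex{1,0} = 2
G(10) = mex{2,1} = 0
G(11) = mex{0,0} = 1
G(12) = mex{1,1} = 0
G(13) = mex{0,2} = 1
G(14) = mex{1,0} = 2
G(15) = mex{2,1} = 0
G(16) = mex{0,0} = 1
G(17) = mex{1,1} = 0
G(18) = mex{0,2} = 1
G(19) = mex{1,0} = 2
G(20) = mex{2,1} = 0
G(21) = mex{0,0} = 1
G(22) = mex{1,1} = 0
G(23) = mex{0,2} = 1
Heap A: G(10) = 0.
Heap B: G(23) = 1.
Combined Grundy value = 0 ⊕ 1 = 1.
A winning move leaves total XOR = 0, i.e. changes one component's Grundy value g to g ⊕ X where X is the current total.
Heap A: need g' = 0⊕1 = 1. Options: 10−1→G=2, 10−4→G=1. Hits: 1.
Heap B: need g' = 1⊕1 = 0. Options: 23−1→G=0, 23−4→G=2. Hits: 1.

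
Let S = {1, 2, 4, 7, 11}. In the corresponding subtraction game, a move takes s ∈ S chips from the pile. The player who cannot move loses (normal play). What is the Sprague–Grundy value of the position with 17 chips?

2

G(0) = 0
G(1) = mex{0} = 1
G(2) = mex{1,0} = 2
G(3) = mex{2,1} = 0
G(4) = mex{0,2,0} = 1
G(5) = mex{1,0,1} = 2
G(6) = mex{2,1,2} = 0
G(7) = mex{0,2,0,0} = 1
G(8) = mex{1,0,1,1} = 2
G(9) = mex{2,1,2,2} = 0
G(10) = mex{0,2,0,0} = 1
G(11) = mex{1,0,1,1,0} = 2
G(12) = mex{2,1,2,2,1} = 0
G(13) = mex{0,2,0,0,2} = 1
G(14) = mex{1,0,1,1,0} = 2
G(15) = mex{2,1,2,2,1} = 0
G(16) = mex{0,2,0,0,2} = 1
G(17) = mex{1,0,1,1,0} = 2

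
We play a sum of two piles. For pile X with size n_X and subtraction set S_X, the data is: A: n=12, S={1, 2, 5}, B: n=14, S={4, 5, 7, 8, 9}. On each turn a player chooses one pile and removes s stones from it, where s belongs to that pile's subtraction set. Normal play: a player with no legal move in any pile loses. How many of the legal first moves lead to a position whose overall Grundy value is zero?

0

Pile A, S = {1, 2, 5}:
G(0) = 0
G(1) = mex{0} = 1
G(2) = mex{1,0} = 2
G(3) = mex{2,1} = 0
G(4) = mex{0,2} = 1
G(5) = mex{1,0,0} = 2
G(6) = mex{2,1,1} = 0
G(7) = mex{0,2,2} = 1
G(8) = mex{1,0,0} = 2
G(9) = mex{2,1,1} = 0
G(10) = mex{0,2,2} = 1
G(11) = mex{1,0,0} = 2
G(12) = mex{2,1,1} = 0
G_A(12) = 0.
Pile B, S = {4, 5, 7, 8, 9}:
n :  0  1  2  3  4  5  6  7  8  9 10 11 12 13 14
G :  0  0  0  0  1  1  1  1  2  2  2  2  3  0  0
G_B(14) = 0.
Combined Grundy value = 0 ⊕ 0 = 0.
A winning move leaves total XOR = 0, i.e. changes one component's Grundy value g to g ⊕ X where X is the current total.
Pile A: target g' = 0⊕0 = 0, but every legal move changes the Grundy value (mex property), so 0 moves.
Pile B: target g' = 0⊕0 = 0, but every legal move changes the Grundy value (mex property), so 0 moves.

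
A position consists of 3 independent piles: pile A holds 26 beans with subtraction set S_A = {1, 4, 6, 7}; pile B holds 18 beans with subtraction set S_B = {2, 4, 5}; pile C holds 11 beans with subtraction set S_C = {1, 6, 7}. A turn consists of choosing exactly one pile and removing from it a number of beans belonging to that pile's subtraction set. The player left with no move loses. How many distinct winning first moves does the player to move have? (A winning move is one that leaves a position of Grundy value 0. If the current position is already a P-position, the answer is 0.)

Pile A, S = {1, 4, 6, 7}:
G(0) = 0
G(1) = mex{0} = 1
G(2) = mex{1} = 0
G(3) = mex{0} = 1
G(4) = mex{1,0} = 2
G(5) = mex{2,1} = 0
G(6) = mex{0,0,0} = 1
G(7) = mex{1,1,1,0} = 2
G(8) = mex{2,2,0,1} = 3
G(9) = mex{3,0,1,0} = 2
G(10) = mex{2,1,2,1} = 0
G(11) = mex{0,2,0,2} = 1
G(12) = mex{1,3,1,0} = 2
G(13) = mex{2,2,2,1} = 0
G(14) = mex{0,0,3,2} = 1
G(15) = mex{1,1,2,3} = 0
G(16) = mex{0,2,0,2} = 1
G(17) = mex{1,0,1,0} = 2
G(18) = mex{2,1,2,1} = 0
G(19) = mex{0,0,0,2} = 1
G(20) = mex{1,1,1,0} = 2
G(21) = mex{2,2,0,1} = 3
G(22) = mex{3,0,1,0} = 2
G(23) = mex{2,1,2,1} = 0
G(24) = mex{0,2,0,2} = 1
G(25) = mex{1,3,1,0} = 2
G(26) = mex{2,2,2,1} = 0
G_A(26) = 0.
Pile B, S = {2, 4, 5}:
n :  0  1  2  3  4  5  6  7  8  9 10 11 12 13 14 15 16 17 18
G :  0  0  1  1  2  2  3  0  0  1  1  2  2  3  0  0  1  1  2
G_B(18) = 2.
Pile C, S = {1, 6, 7}:
n :  0  1  2  3  4  5  6  7  8  9 10 11
G :  0  1  0  1  0  1  2  3  2  3  2  3
G_C(11) = 3.
Combined Grundy value = 0 ⊕ 2 ⊕ 3 = 1.
A winning move leaves total XOR = 0, i.e. changes one component's Grundy value g to g ⊕ X where X is the current total.
Pile A: need g' = 0⊕1 = 1. Options: 26−1→G=2, 26−4→G=2, 26−6→G=2, 26−7→G=1. Hits: 1.
Pile B: need g' = 2⊕1 = 3. Options: 18−2→G=1, 18−4→G=0, 18−5→G=3. Hits: 1.
Pile C: need g' = 3⊕1 = 2. Options: 11−1→G=2, 11−6→G=1, 11−7→G=0. Hits: 1.

3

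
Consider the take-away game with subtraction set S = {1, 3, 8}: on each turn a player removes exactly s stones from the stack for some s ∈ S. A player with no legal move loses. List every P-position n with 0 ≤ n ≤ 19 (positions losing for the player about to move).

0, 2, 4, 6, 11, 13, 15, 17

n :  0  1  2  3  4  5  6  7  8  9 10 11 12 13 14 15 16 17 18 19
G :  0  1  0  1  0  1  0  1  2  3  2  0  1  0  1  0  1  0  1  2
P-positions are exactly the n with G(n) = 0.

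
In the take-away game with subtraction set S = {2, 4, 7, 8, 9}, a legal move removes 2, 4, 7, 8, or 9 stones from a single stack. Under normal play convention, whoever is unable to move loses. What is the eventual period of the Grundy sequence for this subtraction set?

G(0) = 0
G(1) = mex{} = 0
G(2) = mex{0} = 1
G(3) = mex{0} = 1
G(4) = mex{1,0} = 2
G(5) = mex{1,0} = 2
G(6) = mex{2,1} = 0
G(7) = mex{2,1,0} = 3
G(8) = mex{0,2,0,0} = 1
G(9) = mex{3,2,1,0,0} = 4
G(10) = mex{1,0,1,1,0} = 2
G(11) = mex{4,3,2,1,1} = 0
G(12) = mex{2,1,2,2,1} = 0
G(13) = mex{0,4,0,2,2} = 1
G(14) = mex{0,2,3,0,2} = 1
G(15) = mex{1,0,1,3,0} = 2
G(16) = mex{1,0,4,1,3} = 2
G(17) = mex{2,1,2,4,1} = 0
G(18) = mex{2,1,0,2,4} = 3
G(19) = mex{0,2,0,0,2} = 1
G(20) = mex{3,2,1,0,0} = 4
G(21) = mex{1,0,1,1,0} = 2
G(22) = mex{4,3,2,1,1} = 0
G(23) = mex{2,1,2,2,1} = 0
G(n+11) = G(n) holds for n = 0,…,8 (a full window of length max(S) = 9), so the sequence is purely periodic with period 11.

11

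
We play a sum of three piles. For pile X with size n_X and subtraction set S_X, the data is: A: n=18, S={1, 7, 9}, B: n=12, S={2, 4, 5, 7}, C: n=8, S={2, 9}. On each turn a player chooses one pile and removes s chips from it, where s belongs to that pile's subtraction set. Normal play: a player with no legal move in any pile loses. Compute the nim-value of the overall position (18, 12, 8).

Pile A, S = {1, 7, 9}:
n :  0  1  2  3  4  5  6  7  8  9 10 11 12 13 14 15 16 17 18
G :  0  1  0  1  0  1  0  1  0  1  0  1  0  1  0  1  0  1  0
G_A(18) = 0.
Pile B, S = {2, 4, 5, 7}:
n :  0  1  2  3  4  5  6  7  8  9 10 11 12
G :  0  0  1  1  2  2  3  3  4  0  0  1  1
G_B(12) = 1.
Pile C, S = {2, 9}:
n : 0 1 2 3 4 5 6 7 8
G : 0 0 1 1 0 0 1 1 0
G_C(8) = 0.
Combined Grundy value = 0 ⊕ 1 ⊕ 0 = 1.

1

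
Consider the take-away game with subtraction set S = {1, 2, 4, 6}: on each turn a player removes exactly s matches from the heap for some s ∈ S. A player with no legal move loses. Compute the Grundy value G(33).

G(0) = 0
G(1) = mex{0} = 1
G(2) = mex{1,0} = 2
G(3) = mex{2,1} = 0
G(4) = mex{0,2,0} = 1
G(5) = mex{1,0,1} = 2
G(6) = mex{2,1,2,0} = 3
G(7) = mex{3,2,0,1} = 4
G(8) = mex{4,3,1,2} = 0
G(9) = mex{0,4,2,0} = 1
G(10) = mex{1,0,3,1} = 2
G(11) = mex{2,1,4,2} = 0
G(12) = mex{0,2,0,3} = 1
G(13) = mex{1,0,1,4} = 2
G(14) = mex{2,1,2,0} = 3
G(15) = mex{3,2,0,1} = 4
G(16) = mex{4,3,1,2} = 0
G(17) = mex{0,4,2,0} = 1
G(18) = mex{1,0,3,1} = 2
G(19) = mex{2,1,4,2} = 0
G(20) = mex{0,2,0,3} = 1
G(21) = mex{1,0,1,4} = 2
G(22) = mex{2,1,2,0} = 3
G(23) = mex{3,2,0,1} = 4
G(24) = mex{4,3,1,2} = 0
G(25) = mex{0,4,2,0} = 1
G(26) = mex{1,0,3,1} = 2
G(27) = mex{2,1,4,2} = 0
G(28) = mex{0,2,0,3} = 1
G(29) = mex{1,0,1,4} = 2
G(30) = mex{2,1,2,0} = 3
G(31) = mex{3,2,0,1} = 4
G(32) = mex{4,3,1,2} = 0
G(33) = mex{0,4,2,0} = 1

1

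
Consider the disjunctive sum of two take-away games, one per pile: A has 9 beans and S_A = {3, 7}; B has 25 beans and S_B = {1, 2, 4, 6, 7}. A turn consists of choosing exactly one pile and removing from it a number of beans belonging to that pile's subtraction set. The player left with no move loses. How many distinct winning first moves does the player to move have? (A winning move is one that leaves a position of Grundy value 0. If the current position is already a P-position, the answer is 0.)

Pile A, S = {3, 7}:
G(0) = 0
G(1) = mex{} = 0
G(2) = mex{} = 0
G(3) = mex{0} = 1
G(4) = mex{0} = 1
G(5) = mex{0} = 1
G(6) = mex{1} = 0
G(7) = mex{1,0} = 2
G(8) = mex{1,0} = 2
G(9) = mex{0,0} = 1
G_A(9) = 1.
Pile B, S = {1, 2, 4, 6, 7}:
G(0) = 0
G(1) = mex{0} = 1
G(2) = mex{1,0} = 2
G(3) = mex{2,1} = 0
G(4) = mex{0,2,0} = 1
G(5) = mex{1,0,1} = 2
G(6) = mex{2,1,2,0} = 3
G(7) = mex{3,2,0,1,0} = 4
G(8) = mex{4,3,1,2,1} = 0
G(9) = mex{0,4,2,0,2} = 1
G(10) = mex{1,0,3,1,0} = 2
G(11) = mex{2,1,4,2,1} = 0
G(12) = mex{0,2,0,3,2} = 1
G(13) = mex{1,0,1,4,3} = 2
G(14) = mex{2,1,2,0,4} = 3
G(15) = mex{3,2,0,1,0} = 4
G(16) = mex{4,3,1,2,1} = 0
G(17) = mex{0,4,2,0,2} = 1
G(18) = mex{1,0,3,1,0} = 2
G(19) = mex{2,1,4,2,1} = 0
G(20) = mex{0,2,0,3,2} = 1
G(21) = mex{1,0,1,4,3} = 2
G(22) = mex{2,1,2,0,4} = 3
G(23) = mex{3,2,0,1,0} = 4
G(24) = mex{4,3,1,2,1} = 0
G(25) = mex{0,4,2,0,2} = 1
G_B(25) = 1.
Combined Grundy value = 1 ⊕ 1 = 0.
A winning move leaves total XOR = 0, i.e. changes one component's Grundy value g to g ⊕ X where X is the current total.
Pile A: target g' = 1⊕0 = 1, but every legal move changes the Grundy value (mex property), so 0 moves.
Pile B: target g' = 1⊕0 = 1, but every legal move changes the Grundy value (mex property), so 0 moves.

0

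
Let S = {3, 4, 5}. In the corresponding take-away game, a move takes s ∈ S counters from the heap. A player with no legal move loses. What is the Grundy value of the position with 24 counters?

0

G(0) = 0
G(1) = mex{} = 0
G(2) = mex{} = 0
G(3) = mex{0} = 1
G(4) = mex{0,0} = 1
G(5) = mex{0,0,0} = 1
G(6) = mex{1,0,0} = 2
G(7) = mex{1,1,0} = 2
G(8) = mex{1,1,1} = 0
G(9) = mex{2,1,1} = 0
G(10) = mex{2,2,1} = 0
G(11) = mex{0,2,2} = 1
G(12) = mex{0,0,2} = 1
G(13) = mex{0,0,0} = 1
G(14) = mex{1,0,0} = 2
G(15) = mex{1,1,0} = 2
G(16) = mex{1,1,1} = 0
G(17) = mex{2,1,1} = 0
G(18) = mex{2,2,1} = 0
G(19) = mex{0,2,2} = 1
G(20) = mex{0,0,2} = 1
G(21) = mex{0,0,0} = 1
G(22) = mex{1,0,0} = 2
G(23) = mex{1,1,0} = 2
G(24) = mex{1,1,1} = 0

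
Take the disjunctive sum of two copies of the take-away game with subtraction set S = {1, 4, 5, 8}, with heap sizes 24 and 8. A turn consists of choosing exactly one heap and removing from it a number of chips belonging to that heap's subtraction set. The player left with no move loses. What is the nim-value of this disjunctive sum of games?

All heaps use S = {1, 4, 5, 8}:
n :  0  1  2  3  4  5  6  7  8  9 10 11 12 13 14 15 16 17 18 19 20 21 22 23 24
G :  0  1  0  1  2  3  2  3  4  0  1  0  1  2  3  2  3  4  0  1  0  1  2  3  2
Heap A: G(24) = 2.
Heap B: G(8) = 4.
Combined Grundy value = 2 ⊕ 4 = 6.

6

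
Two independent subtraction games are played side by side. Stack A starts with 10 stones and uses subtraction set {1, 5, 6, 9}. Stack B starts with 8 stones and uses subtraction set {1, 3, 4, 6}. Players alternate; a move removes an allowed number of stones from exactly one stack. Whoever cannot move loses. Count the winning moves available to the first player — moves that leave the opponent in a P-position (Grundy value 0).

3

Stack A, S = {1, 5, 6, 9}:
n :  0  1  2  3  4  5  6  7  8  9 10
G :  0  1  0  1  0  1  2  3  2  3  2
G_A(10) = 2.
Stack B, S = {1, 3, 4, 6}:
G(0) = 0
G(1) = mex{0} = 1
G(2) = mex{1} = 0
G(3) = mex{0,0} = 1
G(4) = mex{1,1,0} = 2
G(5) = mex{2,0,1} = 3
G(6) = mex{3,1,0,0} = 2
G(7) = mex{2,2,1,1} = 0
G(8) = mex{0,3,2,0} = 1
G_B(8) = 1.
Combined Grundy value = 2 ⊕ 1 = 3.
A winning move leaves total XOR = 0, i.e. changes one component's Grundy value g to g ⊕ X where X is the current total.
Stack A: need g' = 2⊕3 = 1. Options: 10−1→G=3, 10−5→G=1, 10−6→G=0, 10−9→G=1. Hits: 2.
Stack B: need g' = 1⊕3 = 2. Options: 8−1→G=0, 8−3→G=3, 8−4→G=2, 8−6→G=0. Hits: 1.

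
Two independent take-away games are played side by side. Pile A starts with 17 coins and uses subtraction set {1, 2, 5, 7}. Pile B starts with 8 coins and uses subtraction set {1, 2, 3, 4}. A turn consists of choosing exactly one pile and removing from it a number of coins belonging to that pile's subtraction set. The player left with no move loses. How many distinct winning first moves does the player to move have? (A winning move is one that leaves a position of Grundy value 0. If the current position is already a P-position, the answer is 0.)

1

Pile A, S = {1, 2, 5, 7}:
n :  0  1  2  3  4  5  6  7  8  9 10 11 12 13 14 15 16 17
G :  0  1  2  0  1  2  0  1  2  0  1  2  0  1  2  0  1  2
G_A(17) = 2.
Pile B, S = {1, 2, 3, 4}:
n : 0 1 2 3 4 5 6 7 8
G : 0 1 2 3 4 0 1 2 3
G_B(8) = 3.
Combined Grundy value = 2 ⊕ 3 = 1.
A winning move leaves total XOR = 0, i.e. changes one component's Grundy value g to g ⊕ X where X is the current total.
Pile A: need g' = 2⊕1 = 3. Options: 17−1→G=1, 17−2→G=0, 17−5→G=0, 17−7→G=1. Hits: 0.
Pile B: need g' = 3⊕1 = 2. Options: 8−1→G=2, 8−2→G=1, 8−3→G=0, 8−4→G=4. Hits: 1.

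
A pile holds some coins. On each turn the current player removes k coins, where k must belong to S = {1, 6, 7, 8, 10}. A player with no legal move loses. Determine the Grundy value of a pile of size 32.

n :  0  1  2  3  4  5  6  7  8  9 10 11 12 13 14 15 16 17 18 19 20 21 22 23 24 25 26 27 28 29 30 31 32
G :  0  1  0  1  0  1  2  3  2  3  2  3  4  0  1  0  1  0  1  2  3  2  3  2  3  4  0  1  0  1  0  1  2

2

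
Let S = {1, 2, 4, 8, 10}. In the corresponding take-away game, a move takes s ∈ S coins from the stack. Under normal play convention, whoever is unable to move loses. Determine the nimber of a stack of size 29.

2

G(0) = 0
G(1) = mex{0} = 1
G(2) = mex{1,0} = 2
G(3) = mex{2,1} = 0
G(4) = mex{0,2,0} = 1
G(5) = mex{1,0,1} = 2
G(6) = mex{2,1,2} = 0
G(7) = mex{0,2,0} = 1
G(8) = mex{1,0,1,0} = 2
G(9) = mex{2,1,2,1} = 0
G(10) = mex{0,2,0,2,0} = 1
G(11) = mex{1,0,1,0,1} = 2
G(12) = mex{2,1,2,1,2} = 0
G(13) = mex{0,2,0,2,0} = 1
G(14) = mex{1,0,1,0,1} = 2
G(15) = mex{2,1,2,1,2} = 0
G(16) = mex{0,2,0,2,0} = 1
G(17) = mex{1,0,1,0,1} = 2
G(18) = mex{2,1,2,1,2} = 0
G(19) = mex{0,2,0,2,0} = 1
G(20) = mex{1,0,1,0,1} = 2
G(21) = mex{2,1,2,1,2} = 0
G(22) = mex{0,2,0,2,0} = 1
G(23) = mex{1,0,1,0,1} = 2
G(24) = mex{2,1,2,1,2} = 0
G(25) = mex{0,2,0,2,0} = 1
G(26) = mex{1,0,1,0,1} = 2
G(27) = mex{2,1,2,1,2} = 0
G(28) = mex{0,2,0,2,0} = 1
G(29) = mex{1,0,1,0,1} = 2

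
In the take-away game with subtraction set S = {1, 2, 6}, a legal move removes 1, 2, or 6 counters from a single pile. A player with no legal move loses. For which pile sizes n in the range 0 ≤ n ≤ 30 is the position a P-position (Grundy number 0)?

0, 3, 7, 10, 14, 17, 21, 24, 28

n :  0  1  2  3  4  5  6  7  8  9 10 11 12 13 14 15 16 17 18 19 20 21 22 23 24 25 26 27 28 29 30
G :  0  1  2  0  1  2  3  0  1  2  0  1  2  3  0  1  2  0  1  2  3  0  1  2  0  1  2  3  0  1  2
P-positions are exactly the n with G(n) = 0.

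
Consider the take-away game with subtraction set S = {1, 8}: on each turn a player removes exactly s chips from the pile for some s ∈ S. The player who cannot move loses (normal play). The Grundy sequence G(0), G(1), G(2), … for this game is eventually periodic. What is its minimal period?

G(0) = 0
G(1) = mex{0} = 1
G(2) = mex{1} = 0
G(3) = mex{0} = 1
G(4) = mex{1} = 0
G(5) = mex{0} = 1
G(6) = mex{1} = 0
G(7) = mex{0} = 1
G(8) = mex{1,0} = 2
G(9) = mex{2,1} = 0
G(10) = mex{0,0} = 1
G(11) = mex{1,1} = 0
G(12) = mex{0,0} = 1
G(13) = mex{1,1} = 0
G(14) = mex{0,0} = 1
G(15) = mex{1,1} = 0
G(16) = mex{0,2} = 1
G(17) = mex{1,0} = 2
G(18) = mex{2,1} = 0
G(19) = mex{0,0} = 1
G(n+9) = G(n) holds for n = 0,…,7 (a full window of length max(S) = 8), so the sequence is purely periodic with period 9.

9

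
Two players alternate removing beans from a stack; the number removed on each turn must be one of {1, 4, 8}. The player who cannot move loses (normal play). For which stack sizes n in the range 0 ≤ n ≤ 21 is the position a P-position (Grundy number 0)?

0, 2, 5, 7, 12, 14, 17, 19

n :  0  1  2  3  4  5  6  7  8  9 10 11 12 13 14 15 16 17 18 19 20 21
G :  0  1  0  1  2  0  1  0  1  2  3  2  0  1  0  1  2  0  1  0  1  2
P-positions are exactly the n with G(n) = 0.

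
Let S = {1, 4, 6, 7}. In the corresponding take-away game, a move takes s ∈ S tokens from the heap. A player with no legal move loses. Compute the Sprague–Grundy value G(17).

2

n :  0  1  2  3  4  5  6  7  8  9 10 11 12 13 14 15 16 17
G :  0  1  0  1  2  0  1  2  3  2  0  1  2  0  1  0  1  2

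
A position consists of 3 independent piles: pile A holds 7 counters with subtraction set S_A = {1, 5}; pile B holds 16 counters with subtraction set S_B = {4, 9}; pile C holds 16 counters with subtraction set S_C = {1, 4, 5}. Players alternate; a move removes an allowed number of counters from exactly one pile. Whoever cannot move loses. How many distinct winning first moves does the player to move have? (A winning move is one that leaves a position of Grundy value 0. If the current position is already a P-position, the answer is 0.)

5

Pile A, S = {1, 5}:
G(0) = 0
G(1) = mex{0} = 1
G(2) = mex{1} = 0
G(3) = mex{0} = 1
G(4) = mex{1} = 0
G(5) = mex{0,0} = 1
G(6) = mex{1,1} = 0
G(7) = mex{0,0} = 1
G_A(7) = 1.
Pile B, S = {4, 9}:
n :  0  1  2  3  4  5  6  7  8  9 10 11 12 13 14 15 16
G :  0  0  0  0  1  1  1  1  0  2  2  2  1  0  0  0  0
G_B(16) = 0.
Pile C, S = {1, 4, 5}:
G(0) = 0
G(1) = mex{0} = 1
G(2) = mex{1} = 0
G(3) = mex{0} = 1
G(4) = mex{1,0} = 2
G(5) = mex{2,1,0} = 3
G(6) = mex{3,0,1} = 2
G(7) = mex{2,1,0} = 3
G(8) = mex{3,2,1} = 0
G(9) = mex{0,3,2} = 1
G(10) = mex{1,2,3} = 0
G(11) = mex{0,3,2} = 1
G(12) = mex{1,0,3} = 2
G(13) = mex{2,1,0} = 3
G(14) = mex{3,0,1} = 2
G(15) = mex{2,1,0} = 3
G(16) = mex{3,2,1} = 0
G_C(16) = 0.
Combined Grundy value = 1 ⊕ 0 ⊕ 0 = 1.
A winning move leaves total XOR = 0, i.e. changes one component's Grundy value g to g ⊕ X where X is the current total.
Pile A: need g' = 1⊕1 = 0. Options: 7−1→G=0, 7−5→G=0. Hits: 2.
Pile B: need g' = 0⊕1 = 1. Options: 16−4→G=1, 16−9→G=1. Hits: 2.
Pile C: need g' = 0⊕1 = 1. Options: 16−1→G=3, 16−4→G=2, 16−5→G=1. Hits: 1.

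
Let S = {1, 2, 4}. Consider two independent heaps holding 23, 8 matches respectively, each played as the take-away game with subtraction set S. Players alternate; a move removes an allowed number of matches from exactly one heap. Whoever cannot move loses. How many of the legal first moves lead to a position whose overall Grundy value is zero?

All heaps use S = {1, 2, 4}:
G(0) = 0
G(1) = mex{0} = 1
G(2) = mex{1,0} = 2
G(3) = mex{2,1} = 0
G(4) = mex{0,2,0} = 1
G(5) = mex{1,0,1} = 2
G(6) = mex{2,1,2} = 0
G(7) = mex{0,2,0} = 1
G(8) = mex{1,0,1} = 2
G(9) = mex{2,1,2} = 0
G(10) = mex{0,2,0} = 1
G(11) = mex{1,0,1} = 2
G(12) = mex{2,1,2} = 0
G(13) = mex{0,2,0} = 1
G(14) = mex{1,0,1} = 2
G(15) = mex{2,1,2} = 0
G(16) = mex{0,2,0} = 1
G(17) = mex{1,0,1} = 2
G(18) = mex{2,1,2} = 0
G(19) = mex{0,2,0} = 1
G(20) = mex{1,0,1} = 2
G(21) = mex{2,1,2} = 0
G(22) = mex{0,2,0} = 1
G(23) = mex{1,0,1} = 2
Heap A: G(23) = 2.
Heap B: G(8) = 2.
Combined Grundy value = 2 ⊕ 2 = 0.
A winning move leaves total XOR = 0, i.e. changes one component's Grundy value g to g ⊕ X where X is the current total.
Heap A: target g' = 2⊕0 = 2, but every legal move changes the Grundy value (mex property), so 0 moves.
Heap B: target g' = 2⊕0 = 2, but every legal move changes the Grundy value (mex property), so 0 moves.

0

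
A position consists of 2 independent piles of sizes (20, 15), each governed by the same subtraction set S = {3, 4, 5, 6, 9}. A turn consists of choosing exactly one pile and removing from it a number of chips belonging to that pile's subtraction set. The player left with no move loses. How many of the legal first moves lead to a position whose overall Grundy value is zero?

All piles use S = {3, 4, 5, 6, 9}:
G(0) = 0
G(1) = mex{} = 0
G(2) = mex{} = 0
G(3) = mex{0} = 1
G(4) = mex{0,0} = 1
G(5) = mex{0,0,0} = 1
G(6) = mex{1,0,0,0} = 2
G(7) = mex{1,1,0,0} = 2
G(8) = mex{1,1,1,0} = 2
G(9) = mex{2,1,1,1,0} = 3
G(10) = mex{2,2,1,1,0} = 3
G(11) = mex{2,2,2,1,0} = 3
G(12) = mex{3,2,2,2,1} = 0
G(13) = mex{3,3,2,2,1} = 0
G(14) = mex{3,3,3,2,1} = 0
G(15) = mex{0,3,3,3,2} = 1
G(16) = mex{0,0,3,3,2} = 1
G(17) = mex{0,0,0,3,2} = 1
G(18) = mex{1,0,0,0,3} = 2
G(19) = mex{1,1,0,0,3} = 2
G(20) = mex{1,1,1,0,3} = 2
Pile A: G(20) = 2.
Pile B: G(15) = 1.
Combined Grundy value = 2 ⊕ 1 = 3.
A winning move leaves total XOR = 0, i.e. changes one component's Grundy value g to g ⊕ X where X is the current total.
Pile A: need g' = 2⊕3 = 1. Options: 20−3→G=1, 20−4→G=1, 20−5→G=1, 20−6→G=0, 20−9→G=3. Hits: 3.
Pile B: need g' = 1⊕3 = 2. Options: 15−3→G=0, 15−4→G=3, 15−5→G=3, 15−6→G=3, 15−9→G=2. Hits: 1.

4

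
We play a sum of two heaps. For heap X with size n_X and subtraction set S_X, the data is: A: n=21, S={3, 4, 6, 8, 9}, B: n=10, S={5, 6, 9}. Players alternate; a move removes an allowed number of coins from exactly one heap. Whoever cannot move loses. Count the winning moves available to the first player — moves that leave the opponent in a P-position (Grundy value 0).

Heap A, S = {3, 4, 6, 8, 9}:
n :  0  1  2  3  4  5  6  7  8  9 10 11 12 13 14 15 16 17 18 19 20 21
G :  0  0  0  1  1  1  2  2  2  3  3  3  0  0  0  1  1  1  2  2  2  3
G_A(21) = 3.
Heap B, S = {5, 6, 9}:
G(0) = 0
G(1) = mex{} = 0
G(2) = mex{} = 0
G(3) = mex{} = 0
G(4) = mex{} = 0
G(5) = mex{0} = 1
G(6) = mex{0,0} = 1
G(7) = mex{0,0} = 1
G(8) = mex{0,0} = 1
G(9) = mex{0,0,0} = 1
G(10) = mex{1,0,0} = 2
G_B(10) = 2.
Combined Grundy value = 3 ⊕ 2 = 1.
A winning move leaves total XOR = 0, i.e. changes one component's Grundy value g to g ⊕ X where X is the current total.
Heap A: need g' = 3⊕1 = 2. Options: 21−3→G=2, 21−4→G=1, 21−6→G=1, 21−8→G=0, 21−9→G=0. Hits: 1.
Heap B: need g' = 2⊕1 = 3. Options: 10−5→G=1, 10−6→G=0, 10−9→G=0. Hits: 0.

1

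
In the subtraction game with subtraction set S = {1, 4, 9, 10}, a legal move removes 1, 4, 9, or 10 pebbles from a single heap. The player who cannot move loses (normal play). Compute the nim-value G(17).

G(0) = 0
G(1) = mex{0} = 1
G(2) = mex{1} = 0
G(3) = mex{0} = 1
G(4) = mex{1,0} = 2
G(5) = mex{2,1} = 0
G(6) = mex{0,0} = 1
G(7) = mex{1,1} = 0
G(8) = mex{0,2} = 1
G(9) = mex{1,0,0} = 2
G(10) = mex{2,1,1,0} = 3
G(11) = mex{3,0,0,1} = 2
G(12) = mex{2,1,1,0} = 3
G(13) = mex{3,2,2,1} = 0
G(14) = mex{0,3,0,2} = 1
G(15) = mex{1,2,1,0} = 3
G(16) = mex{3,3,0,1} = 2
G(17) = mex{2,0,1,0} = 3

3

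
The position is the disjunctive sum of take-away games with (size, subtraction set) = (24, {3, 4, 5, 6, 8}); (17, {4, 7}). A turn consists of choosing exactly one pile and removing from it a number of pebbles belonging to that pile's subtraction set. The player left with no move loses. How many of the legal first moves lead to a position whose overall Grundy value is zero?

2

Pile A, S = {3, 4, 5, 6, 8}:
n :  0  1  2  3  4  5  6  7  8  9 10 11 12 13 14 15 16 17 18 19 20 21 22 23 24
G :  0  0  0  1  1  1  2  2  2  3  3  0  0  0  1  1  1  2  2  2  3  3  0  0  0
G_A(24) = 0.
Pile B, S = {4, 7}:
G(0) = 0
G(1) = mex{} = 0
G(2) = mex{} = 0
G(3) = mex{} = 0
G(4) = mex{0} = 1
G(5) = mex{0} = 1
G(6) = mex{0} = 1
G(7) = mex{0,0} = 1
G(8) = mex{1,0} = 2
G(9) = mex{1,0} = 2
G(10) = mex{1,0} = 2
G(11) = mex{1,1} = 0
G(12) = mex{2,1} = 0
G(13) = mex{2,1} = 0
G(14) = mex{2,1} = 0
G(15) = mex{0,2} = 1
G(16) = mex{0,2} = 1
G(17) = mex{0,2} = 1
G_B(17) = 1.
Combined Grundy value = 0 ⊕ 1 = 1.
A winning move leaves total XOR = 0, i.e. changes one component's Grundy value g to g ⊕ X where X is the current total.
Pile A: need g' = 0⊕1 = 1. Options: 24−3→G=3, 24−4→G=3, 24−5→G=2, 24−6→G=2, 24−8→G=1. Hits: 1.
Pile B: need g' = 1⊕1 = 0. Options: 17−4→G=0, 17−7→G=2. Hits: 1.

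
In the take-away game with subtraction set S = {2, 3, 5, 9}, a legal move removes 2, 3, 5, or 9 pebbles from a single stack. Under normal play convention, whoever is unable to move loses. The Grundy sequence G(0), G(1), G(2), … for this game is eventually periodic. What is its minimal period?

7

G(0) = 0
G(1) = mex{} = 0
G(2) = mex{0} = 1
G(3) = mex{0,0} = 1
G(4) = mex{1,0} = 2
G(5) = mex{1,1,0} = 2
G(6) = mex{2,1,0} = 3
G(7) = mex{2,2,1} = 0
G(8) = mex{3,2,1} = 0
G(9) = mex{0,3,2,0} = 1
G(10) = mex{0,0,2,0} = 1
G(11) = mex{1,0,3,1} = 2
G(12) = mex{1,1,0,1} = 2
G(13) = mex{2,1,0,2} = 3
G(14) = mex{2,2,1,2} = 0
G(15) = mex{3,2,1,3} = 0
G(16) = mex{0,3,2,0} = 1
G(17) = mex{0,0,2,0} = 1
G(n+7) = G(n) holds for n = 0,…,8 (a full window of length max(S) = 9), so the sequence is purely periodic with period 7.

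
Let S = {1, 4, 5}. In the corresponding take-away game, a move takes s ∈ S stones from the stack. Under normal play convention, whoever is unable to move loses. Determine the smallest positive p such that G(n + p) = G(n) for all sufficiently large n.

n :  0  1  2  3  4  5  6  7  8  9 10 11 12 13 14 15 16 17
G :  0  1  0  1  2  3  2  3  0  1  0  1  2  3  2  3  0  1
G(n+8) = G(n) holds for n = 0,…,4 (a full window of length max(S) = 5), so the sequence is purely periodic with period 8.

8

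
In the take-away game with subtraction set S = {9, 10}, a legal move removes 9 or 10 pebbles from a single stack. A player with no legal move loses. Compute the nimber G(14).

n :  0  1  2  3  4  5  6  7  8  9 10 11 12 13 14
G :  0  0  0  0  0  0  0  0  0  1  1  1  1  1  1

1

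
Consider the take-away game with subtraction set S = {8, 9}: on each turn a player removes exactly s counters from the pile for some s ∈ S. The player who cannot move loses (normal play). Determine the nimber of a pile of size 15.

1

n :  0  1  2  3  4  5  6  7  8  9 10 11 12 13 14 15
G :  0  0  0  0  0  0  0  0  1  1  1  1  1  1  1  1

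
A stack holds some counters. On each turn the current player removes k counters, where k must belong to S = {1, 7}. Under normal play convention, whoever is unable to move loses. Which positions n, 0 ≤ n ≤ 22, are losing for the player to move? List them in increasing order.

0, 2, 4, 6, 8, 10, 12, 14, 16, 18, 20, 22

G(0) = 0
G(1) = mex{0} = 1
G(2) = mex{1} = 0
G(3) = mex{0} = 1
G(4) = mex{1} = 0
G(5) = mex{0} = 1
G(6) = mex{1} = 0
G(7) = mex{0,0} = 1
G(8) = mex{1,1} = 0
G(9) = mex{0,0} = 1
G(10) = mex{1,1} = 0
G(11) = mex{0,0} = 1
G(12) = mex{1,1} = 0
G(13) = mex{0,0} = 1
G(14) = mex{1,1} = 0
G(15) = mex{0,0} = 1
G(16) = mex{1,1} = 0
G(17) = mex{0,0} = 1
G(18) = mex{1,1} = 0
G(19) = mex{0,0} = 1
G(20) = mex{1,1} = 0
G(21) = mex{0,0} = 1
G(22) = mex{1,1} = 0
P-positions are exactly the n with G(n) = 0.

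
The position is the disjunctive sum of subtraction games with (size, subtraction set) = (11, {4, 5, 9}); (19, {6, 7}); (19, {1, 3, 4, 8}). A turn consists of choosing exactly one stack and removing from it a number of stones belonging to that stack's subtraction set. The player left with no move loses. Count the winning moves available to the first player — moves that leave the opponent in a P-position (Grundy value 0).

0

Stack A, S = {4, 5, 9}:
n :  0  1  2  3  4  5  6  7  8  9 10 11
G :  0  0  0  0  1  1  1  1  2  2  2  2
G_A(11) = 2.
Stack B, S = {6, 7}:
n :  0  1  2  3  4  5  6  7  8  9 10 11 12 13 14 15 16 17 18 19
G :  0  0  0  0  0  0  1  1  1  1  1  1  2  0  0  0  0  0  0  1
G_B(19) = 1.
Stack C, S = {1, 3, 4, 8}:
n :  0  1  2  3  4  5  6  7  8  9 10 11 12 13 14 15 16 17 18 19
G :  0  1  0  1  2  3  2  0  1  0  1  2  3  2  0  1  0  1  2  3
G_C(19) = 3.
Combined Grundy value = 2 ⊕ 1 ⊕ 3 = 0.
A winning move leaves total XOR = 0, i.e. changes one component's Grundy value g to g ⊕ X where X is the current total.
Stack A: target g' = 2⊕0 = 2, but every legal move changes the Grundy value (mex property), so 0 moves.
Stack B: target g' = 1⊕0 = 1, but every legal move changes the Grundy value (mex property), so 0 moves.
Stack C: target g' = 3⊕0 = 3, but every legal move changes the Grundy value (mex property), so 0 moves.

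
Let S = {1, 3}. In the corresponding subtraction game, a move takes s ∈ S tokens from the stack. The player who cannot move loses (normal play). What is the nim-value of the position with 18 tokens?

n :  0  1  2  3  4  5  6  7  8  9 10 11 12 13 14 15 16 17 18
G :  0  1  0  1  0  1  0  1  0  1  0  1  0  1  0  1  0  1  0

0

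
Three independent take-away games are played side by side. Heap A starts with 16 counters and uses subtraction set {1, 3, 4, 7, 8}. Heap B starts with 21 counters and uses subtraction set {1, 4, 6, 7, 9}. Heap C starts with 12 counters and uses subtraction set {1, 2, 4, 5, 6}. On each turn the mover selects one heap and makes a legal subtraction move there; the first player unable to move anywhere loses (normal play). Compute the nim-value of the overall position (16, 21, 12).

2

Heap A, S = {1, 3, 4, 7, 8}:
G(0) = 0
G(1) = mex{0} = 1
G(2) = mex{1} = 0
G(3) = mex{0,0} = 1
G(4) = mex{1,1,0} = 2
G(5) = mex{2,0,1} = 3
G(6) = mex{3,1,0} = 2
G(7) = mex{2,2,1,0} = 3
G(8) = mex{3,3,2,1,0} = 4
G(9) = mex{4,2,3,0,1} = 5
G(10) = mex{5,3,2,1,0} = 4
G(11) = mex{4,4,3,2,1} = 0
G(12) = mex{0,5,4,3,2} = 1
G(13) = mex{1,4,5,2,3} = 0
G(14) = mex{0,0,4,3,2} = 1
G(15) = mex{1,1,0,4,3} = 2
G(16) = mex{2,0,1,5,4} = 3
G_A(16) = 3.
Heap B, S = {1, 4, 6, 7, 9}:
G(0) = 0
G(1) = mex{0} = 1
G(2) = mex{1} = 0
G(3) = mex{0} = 1
G(4) = mex{1,0} = 2
G(5) = mex{2,1} = 0
G(6) = mex{0,0,0} = 1
G(7) = mex{1,1,1,0} = 2
G(8) = mex{2,2,0,1} = 3
G(9) = mex{3,0,1,0,0} = 2
G(10) = mex{2,1,2,1,1} = 0
G(11) = mex{0,2,0,2,0} = 1
G(12) = mex{1,3,1,0,1} = 2
G(13) = mex{2,2,2,1,2} = 0
G(14) = mex{0,0,3,2,0} = 1
G(15) = mex{1,1,2,3,1} = 0
G(16) = mex{0,2,0,2,2} = 1
G(17) = mex{1,0,1,0,3} = 2
G(18) = mex{2,1,2,1,2} = 0
G(19) = mex{0,0,0,2,0} = 1
G(20) = mex{1,1,1,0,1} = 2
G(21) = mex{2,2,0,1,2} = 3
G_B(21) = 3.
Heap C, S = {1, 2, 4, 5, 6}:
n :  0  1  2  3  4  5  6  7  8  9 10 11 12
G :  0  1  2  0  1  2  3  4  5  3  0  1  2
G_C(12) = 2.
Combined Grundy value = 3 ⊕ 3 ⊕ 2 = 2.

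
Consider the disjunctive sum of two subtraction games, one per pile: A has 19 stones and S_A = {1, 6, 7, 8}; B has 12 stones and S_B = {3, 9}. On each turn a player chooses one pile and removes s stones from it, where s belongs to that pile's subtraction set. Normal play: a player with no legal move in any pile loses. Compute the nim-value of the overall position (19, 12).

Pile A, S = {1, 6, 7, 8}:
G(0) = 0
G(1) = mex{0} = 1
G(2) = mex{1} = 0
G(3) = mex{0} = 1
G(4) = mex{1} = 0
G(5) = mex{0} = 1
G(6) = mex{1,0} = 2
G(7) = mex{2,1,0} = 3
G(8) = mex{3,0,1,0} = 2
G(9) = mex{2,1,0,1} = 3
G(10) = mex{3,0,1,0} = 2
G(11) = mex{2,1,0,1} = 3
G(12) = mex{3,2,1,0} = 4
G(13) = mex{4,3,2,1} = 0
G(14) = mex{0,2,3,2} = 1
G(15) = mex{1,3,2,3} = 0
G(16) = mex{0,2,3,2} = 1
G(17) = mex{1,3,2,3} = 0
G(18) = mex{0,4,3,2} = 1
G(19) = mex{1,0,4,3} = 2
G_A(19) = 2.
Pile B, S = {3, 9}:
G(0) = 0
G(1) = mex{} = 0
G(2) = mex{} = 0
G(3) = mex{0} = 1
G(4) = mex{0} = 1
G(5) = mex{0} = 1
G(6) = mex{1} = 0
G(7) = mex{1} = 0
G(8) = mex{1} = 0
G(9) = mex{0,0} = 1
G(10) = mex{0,0} = 1
G(11) = mex{0,0} = 1
G(12) = mex{1,1} = 0
G_B(12) = 0.
Combined Grundy value = 2 ⊕ 0 = 2.

2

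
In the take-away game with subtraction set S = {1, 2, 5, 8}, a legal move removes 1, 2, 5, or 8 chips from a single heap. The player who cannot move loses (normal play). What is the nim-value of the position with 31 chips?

1

G(0) = 0
G(1) = mex{0} = 1
G(2) = mex{1,0} = 2
G(3) = mex{2,1} = 0
G(4) = mex{0,2} = 1
G(5) = mex{1,0,0} = 2
G(6) = mex{2,1,1} = 0
G(7) = mex{0,2,2} = 1
G(8) = mex{1,0,0,0} = 2
G(9) = mex{2,1,1,1} = 0
G(10) = mex{0,2,2,2} = 1
G(11) = mex{1,0,0,0} = 2
G(12) = mex{2,1,1,1} = 0
G(13) = mex{0,2,2,2} = 1
G(14) = mex{1,0,0,0} = 2
G(15) = mex{2,1,1,1} = 0
G(16) = mex{0,2,2,2} = 1
G(17) = mex{1,0,0,0} = 2
G(18) = mex{2,1,1,1} = 0
G(19) = mex{0,2,2,2} = 1
G(20) = mex{1,0,0,0} = 2
G(21) = mex{2,1,1,1} = 0
G(22) = mex{0,2,2,2} = 1
G(23) = mex{1,0,0,0} = 2
G(24) = mex{2,1,1,1} = 0
G(25) = mex{0,2,2,2} = 1
G(26) = mex{1,0,0,0} = 2
G(27) = mex{2,1,1,1} = 0
G(28) = mex{0,2,2,2} = 1
G(29) = mex{1,0,0,0} = 2
G(30) = mex{2,1,1,1} = 0
G(31) = mex{0,2,2,2} = 1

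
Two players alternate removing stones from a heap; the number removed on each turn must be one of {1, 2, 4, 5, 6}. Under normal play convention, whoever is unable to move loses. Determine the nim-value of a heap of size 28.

5

G(0) = 0
G(1) = mex{0} = 1
G(2) = mex{1,0} = 2
G(3) = mex{2,1} = 0
G(4) = mex{0,2,0} = 1
G(5) = mex{1,0,1,0} = 2
G(6) = mex{2,1,2,1,0} = 3
G(7) = mex{3,2,0,2,1} = 4
G(8) = mex{4,3,1,0,2} = 5
G(9) = mex{5,4,2,1,0} = 3
G(10) = mex{3,5,3,2,1} = 0
G(11) = mex{0,3,4,3,2} = 1
G(12) = mex{1,0,5,4,3} = 2
G(13) = mex{2,1,3,5,4} = 0
G(14) = mex{0,2,0,3,5} = 1
G(15) = mex{1,0,1,0,3} = 2
G(16) = mex{2,1,2,1,0} = 3
G(17) = mex{3,2,0,2,1} = 4
G(18) = mex{4,3,1,0,2} = 5
G(19) = mex{5,4,2,1,0} = 3
G(20) = mex{3,5,3,2,1} = 0
G(21) = mex{0,3,4,3,2} = 1
G(22) = mex{1,0,5,4,3} = 2
G(23) = mex{2,1,3,5,4} = 0
G(24) = mex{0,2,0,3,5} = 1
G(25) = mex{1,0,1,0,3} = 2
G(26) = mex{2,1,2,1,0} = 3
G(27) = mex{3,2,0,2,1} = 4
G(28) = mex{4,3,1,0,2} = 5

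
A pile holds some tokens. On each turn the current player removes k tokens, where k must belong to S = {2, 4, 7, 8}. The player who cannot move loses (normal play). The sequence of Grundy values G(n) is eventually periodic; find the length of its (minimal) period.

11

n :  0  1  2  3  4  5  6  7  8  9 10 11 12 13 14 15 16 17 18 19 20 21 22 23
G :  0  0  1  1  2  2  0  3  1  4  2  0  0  1  1  2  2  0  3  1  4  2  0  0
G(n+11) = G(n) holds for n = 0,…,7 (a full window of length max(S) = 8), so the sequence is purely periodic with period 11.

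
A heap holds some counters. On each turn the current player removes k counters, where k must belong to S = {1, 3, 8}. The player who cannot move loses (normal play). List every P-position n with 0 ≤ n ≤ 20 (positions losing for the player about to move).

0, 2, 4, 6, 11, 13, 15, 17

G(0) = 0
G(1) = mex{0} = 1
G(2) = mex{1} = 0
G(3) = mex{0,0} = 1
G(4) = mex{1,1} = 0
G(5) = mex{0,0} = 1
G(6) = mex{1,1} = 0
G(7) = mex{0,0} = 1
G(8) = mex{1,1,0} = 2
G(9) = mex{2,0,1} = 3
G(10) = mex{3,1,0} = 2
G(11) = mex{2,2,1} = 0
G(12) = mex{0,3,0} = 1
G(13) = mex{1,2,1} = 0
G(14) = mex{0,0,0} = 1
G(15) = mex{1,1,1} = 0
G(16) = mex{0,0,2} = 1
G(17) = mex{1,1,3} = 0
G(18) = mex{0,0,2} = 1
G(19) = mex{1,1,0} = 2
G(20) = mex{2,0,1} = 3
P-positions are exactly the n with G(n) = 0.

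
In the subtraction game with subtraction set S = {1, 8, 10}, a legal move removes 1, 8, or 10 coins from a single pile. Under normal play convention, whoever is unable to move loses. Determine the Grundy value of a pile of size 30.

n :  0  1  2  3  4  5  6  7  8  9 10 11 12 13 14 15 16 17 18 19 20 21 22 23 24 25 26 27 28 29 30
G :  0  1  0  1  0  1  0  1  2  0  1  0  1  0  1  0  1  2  0  1  0  1  0  1  0  1  2  0  1  0  1

1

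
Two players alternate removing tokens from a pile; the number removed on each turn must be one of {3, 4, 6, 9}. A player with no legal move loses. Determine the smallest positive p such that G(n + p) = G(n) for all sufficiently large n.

G(0) = 0
G(1) = mex{} = 0
G(2) = mex{} = 0
G(3) = mex{0} = 1
G(4) = mex{0,0} = 1
G(5) = mex{0,0} = 1
G(6) = mex{1,0,0} = 2
G(7) = mex{1,1,0} = 2
G(8) = mex{1,1,0} = 2
G(9) = mex{2,1,1,0} = 3
G(10) = mex{2,2,1,0} = 3
G(11) = mex{2,2,1,0} = 3
G(12) = mex{3,2,2,1} = 0
G(13) = mex{3,3,2,1} = 0
G(14) = mex{3,3,2,1} = 0
G(15) = mex{0,3,3,2} = 1
G(16) = mex{0,0,3,2} = 1
G(17) = mex{0,0,3,2} = 1
G(18) = mex{1,0,0,3} = 2
G(19) = mex{1,1,0,3} = 2
G(20) = mex{1,1,0,3} = 2
G(21) = mex{2,1,1,0} = 3
G(22) = mex{2,2,1,0} = 3
G(23) = mex{2,2,1,0} = 3
G(24) = mex{3,2,2,1} = 0
G(25) = mex{3,3,2,1} = 0
G(n+12) = G(n) holds for n = 0,…,8 (a full window of length max(S) = 9), so the sequence is purely periodic with period 12.

12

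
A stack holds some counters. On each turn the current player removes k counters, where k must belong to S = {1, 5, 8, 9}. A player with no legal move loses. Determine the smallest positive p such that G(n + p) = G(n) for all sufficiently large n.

n :  0  1  2  3  4  5  6  7  8  9 10 11 12 13 14 15 16 17 18 19 20 21 22 23 24 25 26 27 28 29 30 31 32 33
G :  0  1  0  1  0  1  0  1  2  3  2  3  2  3  2  3  0  1  0  1  0  1  0  1  2  3  2  3  2  3  2  3  0  1
G(n+16) = G(n) holds for n = 0,…,8 (a full window of length max(S) = 9), so the sequence is purely periodic with period 16.

16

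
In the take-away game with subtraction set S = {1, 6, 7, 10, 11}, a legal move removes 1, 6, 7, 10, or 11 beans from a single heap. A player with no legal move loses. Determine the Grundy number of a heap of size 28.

4

n :  0  1  2  3  4  5  6  7  8  9 10 11 12 13 14 15 16 17 18 19 20 21 22 23 24 25 26 27 28
G :  0  1  0  1  0  1  2  3  2  3  2  3  4  5  4  5  0  1  0  1  0  1  2  3  2  3  2  3  4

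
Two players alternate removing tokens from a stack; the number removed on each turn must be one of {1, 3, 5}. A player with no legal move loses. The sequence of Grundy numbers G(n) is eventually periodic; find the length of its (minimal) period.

n :  0  1  2  3  4  5  6  7  8  9 10 11 12 13 14
G :  0  1  0  1  0  1  0  1  0  1  0  1  0  1  0
G(n+2) = G(n) holds for n = 0,…,4 (a full window of length max(S) = 5), so the sequence is purely periodic with period 2.

2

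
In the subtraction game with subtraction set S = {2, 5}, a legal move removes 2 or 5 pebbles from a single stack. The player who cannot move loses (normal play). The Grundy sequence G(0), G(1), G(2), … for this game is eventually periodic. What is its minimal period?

n :  0  1  2  3  4  5  6  7  8  9 10 11 12 13 14 15
G :  0  0  1  1  0  2  1  0  0  1  1  0  2  1  0  0
G(n+7) = G(n) holds for n = 0,…,4 (a full window of length max(S) = 5), so the sequence is purely periodic with period 7.

7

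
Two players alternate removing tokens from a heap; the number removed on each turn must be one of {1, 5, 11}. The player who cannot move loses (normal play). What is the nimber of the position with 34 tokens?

G(0) = 0
G(1) = mex{0} = 1
G(2) = mex{1} = 0
G(3) = mex{0} = 1
G(4) = mex{1} = 0
G(5) = mex{0,0} = 1
G(6) = mex{1,1} = 0
G(7) = mex{0,0} = 1
G(8) = mex{1,1} = 0
G(9) = mex{0,0} = 1
G(10) = mex{1,1} = 0
G(11) = mex{0,0,0} = 1
G(12) = mex{1,1,1} = 0
G(13) = mex{0,0,0} = 1
G(14) = mex{1,1,1} = 0
G(15) = mex{0,0,0} = 1
G(16) = mex{1,1,1} = 0
G(17) = mex{0,0,0} = 1
G(18) = mex{1,1,1} = 0
G(19) = mex{0,0,0} = 1
G(20) = mex{1,1,1} = 0
G(21) = mex{0,0,0} = 1
G(22) = mex{1,1,1} = 0
G(23) = mex{0,0,0} = 1
G(24) = mex{1,1,1} = 0
G(25) = mex{0,0,0} = 1
G(26) = mex{1,1,1} = 0
G(27) = mex{0,0,0} = 1
G(28) = mex{1,1,1} = 0
G(29) = mex{0,0,0} = 1
G(30) = mex{1,1,1} = 0
G(31) = mex{0,0,0} = 1
G(32) = mex{1,1,1} = 0
G(33) = mex{0,0,0} = 1
G(34) = mex{1,1,1} = 0

0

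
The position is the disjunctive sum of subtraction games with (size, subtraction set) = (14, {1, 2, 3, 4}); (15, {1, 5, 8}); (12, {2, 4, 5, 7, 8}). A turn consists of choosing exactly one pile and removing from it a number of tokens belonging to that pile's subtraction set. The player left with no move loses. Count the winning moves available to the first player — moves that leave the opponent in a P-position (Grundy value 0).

Pile A, S = {1, 2, 3, 4}:
n :  0  1  2  3  4  5  6  7  8  9 10 11 12 13 14
G :  0  1  2  3  4  0  1  2  3  4  0  1  2  3  4
G_A(14) = 4.
Pile B, S = {1, 5, 8}:
n :  0  1  2  3  4  5  6  7  8  9 10 11 12 13 14 15
G :  0  1  0  1  0  1  0  1  2  3  2  3  2  0  1  0
G_B(15) = 0.
Pile C, S = {2, 4, 5, 7, 8}:
G(0) = 0
G(1) = mex{} = 0
G(2) = mex{0} = 1
G(3) = mex{0} = 1
G(4) = mex{1,0} = 2
G(5) = mex{1,0,0} = 2
G(6) = mex{2,1,0} = 3
G(7) = mex{2,1,1,0} = 3
G(8) = mex{3,2,1,0,0} = 4
G(9) = mex{3,2,2,1,0} = 4
G(10) = mex{4,3,2,1,1} = 0
G(11) = mex{4,3,3,2,1} = 0
G(12) = mex{0,4,3,2,2} = 1
G_C(12) = 1.
Combined Grundy value = 4 ⊕ 0 ⊕ 1 = 5.
A winning move leaves total XOR = 0, i.e. changes one component's Grundy value g to g ⊕ X where X is the current total.
Pile A: need g' = 4⊕5 = 1. Options: 14−1→G=3, 14−2→G=2, 14−3→G=1, 14−4→G=0. Hits: 1.
Pile B: need g' = 0⊕5 = 5. Options: 15−1→G=1, 15−5→G=2, 15−8→G=1. Hits: 0.
Pile C: need g' = 1⊕5 = 4. Options: 12−2→G=0, 12−4→G=4, 12−5→G=3, 12−7→G=2, 12−8→G=2. Hits: 1.

2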